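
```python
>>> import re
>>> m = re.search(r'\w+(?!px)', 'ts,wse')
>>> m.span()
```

(0, 2)

The negative lookahead/lookbehind blocks any match where the forbidden context is present.
`search` walks the string left to right and returns the first match it finds.
The match spans [0:2] → 'ts'.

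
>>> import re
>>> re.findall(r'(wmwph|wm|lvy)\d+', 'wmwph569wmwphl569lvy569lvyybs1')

Scanning left to right: at [0:8] match 'wmwph569', group 1 = 'wmwph'; at [17:23] match 'lvy569', group 1 = 'lvy'.
With a single group, `findall` returns only what that group captured — 2 items.

['wmwph', 'lvy']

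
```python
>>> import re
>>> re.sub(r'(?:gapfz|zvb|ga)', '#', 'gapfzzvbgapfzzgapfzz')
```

The regex engine tests alternatives in the order written; an earlier branch that matches wins even if a later one would match more.
`sub` substitutes '#' at each match site.

'###z#z'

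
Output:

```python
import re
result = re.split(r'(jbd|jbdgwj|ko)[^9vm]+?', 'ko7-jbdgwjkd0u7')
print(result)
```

['', 'ko', '-', 'jbd', 'wjkd0u7']

`|` is ordered: at each position the engine commits to the first alternative that works.
Matches to split on: at [0:3] → 'ko7'; at [4:8] → 'jbdg'.
`re.split` interleaves the captured-group text with the surrounding fragments.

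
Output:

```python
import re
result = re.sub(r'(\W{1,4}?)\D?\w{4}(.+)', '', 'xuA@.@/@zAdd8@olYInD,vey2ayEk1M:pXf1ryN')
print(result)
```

xuA

The pattern matches 1 to 4 of a non-word character (lazy) (captured); then optionally a non-digit, then exactly 4 of a word character; then one or more of any character (captured).
Each match is replaced by ''.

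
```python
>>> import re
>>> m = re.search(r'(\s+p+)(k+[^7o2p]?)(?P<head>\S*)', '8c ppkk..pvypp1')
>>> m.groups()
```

(' pp', 'kk.', '.pvypp1')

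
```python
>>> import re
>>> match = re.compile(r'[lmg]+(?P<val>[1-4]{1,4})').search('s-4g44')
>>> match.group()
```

'g44'

The match spans [3:6] → 'g44'.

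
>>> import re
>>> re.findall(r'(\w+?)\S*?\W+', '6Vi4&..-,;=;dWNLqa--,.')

Lazy quantifiers expand one character at a time until the remainder of the pattern can match.
One capturing group, so `findall` returns just the captured substring from each match — 2 in all.

['6', 'd']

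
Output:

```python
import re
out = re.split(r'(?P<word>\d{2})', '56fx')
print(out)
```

['', '56', 'fx']

With a capturing group present, the delimiter's captured portion is kept in the result list.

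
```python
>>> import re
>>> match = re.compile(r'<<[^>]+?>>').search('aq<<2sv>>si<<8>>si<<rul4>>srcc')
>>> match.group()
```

'<<2sv>>'

`re.search` tries every starting position until one works.
The match spans [2:9] → '<<2sv>>'.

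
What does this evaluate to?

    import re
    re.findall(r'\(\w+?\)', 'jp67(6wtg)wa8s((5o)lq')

['(6wtg)', '(5o)']

Since nothing is captured, `findall` lists the 2 matched substrings directly.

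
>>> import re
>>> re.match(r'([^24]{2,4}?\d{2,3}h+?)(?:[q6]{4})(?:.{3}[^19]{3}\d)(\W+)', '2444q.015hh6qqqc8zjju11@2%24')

`match` is anchored at position 0; if the pattern doesn't fit there, it returns None.
Here position 0 doesn't satisfy it, so the call returns None.

None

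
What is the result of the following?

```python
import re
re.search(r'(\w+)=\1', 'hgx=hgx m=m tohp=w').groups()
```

('hgx',)

The backreference `\1` re-matches whatever the first group consumed, character for character.
`re.search` scans for the first position where the pattern succeeds.
The match spans [0:7] → 'hgx=hgx'.
Captured: group 1 = 'hgx'.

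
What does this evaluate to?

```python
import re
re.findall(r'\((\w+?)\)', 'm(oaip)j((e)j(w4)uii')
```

['oaip', 'e', 'w4']

Matches: at [1:7] match '(oaip)', group 1 = 'oaip'; at [9:12] match '(e)', group 1 = 'e'; at [13:17] match '(w4)', group 1 = 'w4'.
`findall` collects group 1 from each match (3 total).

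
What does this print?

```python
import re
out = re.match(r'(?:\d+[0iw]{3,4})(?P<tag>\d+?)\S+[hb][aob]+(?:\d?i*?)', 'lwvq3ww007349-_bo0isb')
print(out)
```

With `match`, the pattern is implicitly anchored at the beginning.
Here the string doesn't start with a match, so the call returns None.

None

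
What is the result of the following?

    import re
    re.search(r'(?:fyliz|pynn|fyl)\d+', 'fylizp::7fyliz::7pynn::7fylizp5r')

None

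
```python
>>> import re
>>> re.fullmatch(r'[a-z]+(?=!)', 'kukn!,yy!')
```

None

`fullmatch` succeeds only if the pattern covers the string from start to end.
Here the pattern can't cover the whole string, so the call returns None.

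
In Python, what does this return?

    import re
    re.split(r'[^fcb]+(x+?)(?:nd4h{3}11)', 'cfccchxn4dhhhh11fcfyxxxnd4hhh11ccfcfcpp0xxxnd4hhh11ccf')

['cfccchxn4dhhhh11fcf', 'x', 'ccfcfc', 'x', 'ccf']

This matches one or more of any character except [fcb]; then one or more of a literal 'x' (lazy) (captured); then the literal 'nd4', then exactly 3 of a literal 'h', then the literal '11' (non-capturing group).
With a capturing group present, the delimiter's captured portion is kept in the result list.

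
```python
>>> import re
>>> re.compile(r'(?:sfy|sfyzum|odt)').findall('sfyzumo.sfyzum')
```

['sfy', 'sfy']

Branches in `(...|...)` are attempted left-to-right; the first branch that allows the whole pattern to succeed is taken.
Walking the string: at [0:3] → 'sfy'; at [8:11] → 'sfy'.
No capturing groups, so `findall` returns the 2 full match strings.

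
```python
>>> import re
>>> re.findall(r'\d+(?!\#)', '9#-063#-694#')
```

['06', '69']

The negative lookaround is zero-width — it rules out positions where the adjacent text would match, without consuming anything.
No capturing groups, so `findall` returns the 2 full match strings.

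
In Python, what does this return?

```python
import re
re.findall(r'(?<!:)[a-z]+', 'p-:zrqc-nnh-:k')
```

Because the assertion is negative and zero-width, positions next to the forbidden text are skipped.
Walking the string: at [0:1] → 'p'; at [4:7] → 'rqc'; at [8:11] → 'nnh'.
No capturing groups, so `findall` returns the 3 full match strings.

['p', 'rqc', 'nnh']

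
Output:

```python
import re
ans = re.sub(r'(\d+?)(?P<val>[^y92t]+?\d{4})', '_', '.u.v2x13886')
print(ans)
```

.u.v_6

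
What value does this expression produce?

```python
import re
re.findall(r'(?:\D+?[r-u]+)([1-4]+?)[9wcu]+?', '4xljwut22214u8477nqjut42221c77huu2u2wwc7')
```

['22214', '42221', '2']

The pattern matches one or more of a non-digit (lazy), then one or more of a character in [r-u] (non-capturing group); then one or more of a character in [1-4] (lazy) (captured); then one or more of one of [9wcu] (lazy).
Walking the string: at [1:13] match 'xljwut22214u', group 1 = '22214'; at [17:28] match 'nqjut42221c', group 1 = '42221'; at [30:35] match 'huu2u', group 1 = '2'.
Because there's exactly one group, `findall` drops the full match and keeps group 1 from each hit.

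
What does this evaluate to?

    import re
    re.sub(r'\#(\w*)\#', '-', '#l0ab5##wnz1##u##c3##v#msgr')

Matches: at [0:7] → '#l0ab5#'; at [7:13] → '#wnz1#'; at [13:16] → '#u#'; at [16:20] → '#c3#'; at [20:23] → '#v#'.
Every occurrence is swapped for '-'.

'-----msgr'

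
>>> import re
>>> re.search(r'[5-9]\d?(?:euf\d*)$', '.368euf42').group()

'68euf42'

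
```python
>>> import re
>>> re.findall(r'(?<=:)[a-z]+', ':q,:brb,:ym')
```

['q', 'brb', 'ym']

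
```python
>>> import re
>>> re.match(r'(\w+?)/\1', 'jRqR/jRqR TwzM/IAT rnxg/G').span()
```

`re.match` only tries the pattern at the start of the string.
The match spans [0:9] → 'jRqR/jRqR'.

(0, 9)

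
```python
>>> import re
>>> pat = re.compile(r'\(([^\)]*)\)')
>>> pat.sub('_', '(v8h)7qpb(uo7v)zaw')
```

'_7qpb_zaw'

Matches: at [0:5] → '(v8h)'; at [9:15] → '(uo7v)'.
`sub` substitutes '_' at each match site.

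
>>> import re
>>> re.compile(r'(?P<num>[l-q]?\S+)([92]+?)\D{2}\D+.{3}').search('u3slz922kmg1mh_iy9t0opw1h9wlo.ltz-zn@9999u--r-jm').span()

The match spans [0:48] → 'u3slz922kmg1mh_iy9t0opw1h9wlo.ltz-zn@9999u--r-jm'.

(0, 48)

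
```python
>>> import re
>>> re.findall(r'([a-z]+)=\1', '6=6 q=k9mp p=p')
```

`\1` has to match the exact text group 1 already captured.
With a single group, `findall` returns only what that group captured — 1 item.

['p']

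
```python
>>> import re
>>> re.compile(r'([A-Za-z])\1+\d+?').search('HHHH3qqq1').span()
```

`\1` is not a pattern — it's the concrete string captured by group 1, re-applied verbatim.
The match spans [0:5] → 'HHHH3'.

(0, 5)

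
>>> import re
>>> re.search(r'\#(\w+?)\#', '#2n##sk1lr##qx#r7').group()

'#2n#'

The match spans [0:4] → '#2n#'.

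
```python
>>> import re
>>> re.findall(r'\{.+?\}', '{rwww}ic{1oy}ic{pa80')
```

['{rwww}', '{1oy}']

A `+?`/`*?`/`{m,n}?` starts at its minimum and grows only as far as needed for what follows to match.
Matches: at [0:6] → '{rwww}'; at [8:13] → '{1oy}'.
`findall` yields the raw match text (2 of them) because the pattern has no groups.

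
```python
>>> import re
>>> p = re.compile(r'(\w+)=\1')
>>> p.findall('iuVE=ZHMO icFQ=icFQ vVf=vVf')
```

['icFQ', 'vVf']

`\1` is not a pattern — it's the concrete string captured by group 1, re-applied verbatim.
Because there's exactly one group, `findall` drops the full match and keeps group 1 from each hit.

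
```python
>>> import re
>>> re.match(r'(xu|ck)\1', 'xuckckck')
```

None

`match` is anchored at position 0; if the pattern doesn't fit there, it returns None.
Here the pattern fails at index 0, so the call returns None.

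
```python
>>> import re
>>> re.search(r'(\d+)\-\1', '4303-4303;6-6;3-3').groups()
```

('4303',)

A backreference is literal: `\1` must see the identical characters the first group matched.
`re.search` scans for the first position where the pattern succeeds.
The match spans [0:9] → '4303-4303'.
Captured: group 1 = '4303'.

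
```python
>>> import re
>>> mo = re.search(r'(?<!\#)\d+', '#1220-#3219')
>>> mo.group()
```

'220'

The negative lookahead/lookbehind blocks any match where the forbidden context is present.
Unlike `match`, `search` isn't anchored — it looks for the pattern anywhere in the string.
The match spans [2:5] → '220'.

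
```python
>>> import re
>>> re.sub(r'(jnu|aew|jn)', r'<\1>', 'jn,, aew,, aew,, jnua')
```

'<jn>,, <aew>,, <aew>,, <jnu>a'

Alternation isn't longest-match — the leftmost alternative that fits at this position is chosen.
Each match is replaced using the text its own group 1 captured.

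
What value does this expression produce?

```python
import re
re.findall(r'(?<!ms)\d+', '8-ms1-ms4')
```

The negative lookahead/lookbehind blocks any match where the forbidden context is present.
Scanning left to right: at [0:1] → '8'.
With no groups in the pattern, `findall` gives back each whole match — 1 here.

['8']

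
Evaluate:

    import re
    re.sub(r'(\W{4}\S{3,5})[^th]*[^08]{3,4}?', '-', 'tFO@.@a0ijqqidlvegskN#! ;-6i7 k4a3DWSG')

Pattern: exactly 4 of a non-word character, then 3 to 5 of a non-whitespace character (captured); then zero or more of any character except [th], then 3 to 4 of any character except [08] (lazy).
Matches: at [21:38] → '#! ;-6i7 k4a3DWSG'.
Every occurrence is swapped for '-'.

'tFO@.@a0ijqqidlvegskN-'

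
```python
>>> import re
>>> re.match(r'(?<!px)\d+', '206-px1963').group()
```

`(?!…)`/`(?<!…)` only lets a position through if the neighbouring text does NOT match; no characters are consumed.
`re.match` won't scan ahead — the pattern has to work from the very first character.
The match spans [0:3] → '206'.

'206'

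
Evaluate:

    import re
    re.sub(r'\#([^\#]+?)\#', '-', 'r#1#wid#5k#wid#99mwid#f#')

Each match is replaced by '-'.

'r-wid-wid-f#'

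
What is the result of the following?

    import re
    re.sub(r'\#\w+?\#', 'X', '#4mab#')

'X'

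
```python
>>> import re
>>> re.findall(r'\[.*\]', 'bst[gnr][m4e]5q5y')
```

No capturing groups, so `findall` returns the 1 full match string.

['[gnr][m4e]']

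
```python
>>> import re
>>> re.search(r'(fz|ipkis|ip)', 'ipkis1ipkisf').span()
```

(0, 5)

Alternation tries branches left to right and keeps the first one that lets the overall match succeed at that position.
Unlike `match`, `search` isn't anchored — it looks for the pattern anywhere in the string.
The match spans [0:5] → 'ipkis'.
Captured: group 1 = 'ipkis'.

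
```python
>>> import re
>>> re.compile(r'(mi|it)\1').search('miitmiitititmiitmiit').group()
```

'itit'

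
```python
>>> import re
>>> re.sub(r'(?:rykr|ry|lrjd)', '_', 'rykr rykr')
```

Alternation isn't longest-match — the leftmost alternative that fits at this position is chosen.
`sub` substitutes '_' at each match site.

'_ _'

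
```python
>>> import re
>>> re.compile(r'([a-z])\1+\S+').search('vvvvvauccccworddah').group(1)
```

A backreference is literal: `\1` must see the identical characters the first group matched.
`re.search` scans for the first position where the pattern succeeds.
The match spans [0:18] → 'vvvvvauccccworddah'.
Captured: group 1 = 'v'.

'v'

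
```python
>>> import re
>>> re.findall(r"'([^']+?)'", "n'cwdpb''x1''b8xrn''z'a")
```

Matches: at [1:8] match "'cwdpb'", group 1 = 'cwdpb'; at [8:12] match "'x1'", group 1 = 'x1'; at [12:19] match "'b8xrn'", group 1 = 'b8xrn'; at [19:22] match "'z'", group 1 = 'z'.
One capturing group, so `findall` returns just the captured substring from each match — 4 in all.

['cwdpb', 'x1', 'b8xrn', 'z']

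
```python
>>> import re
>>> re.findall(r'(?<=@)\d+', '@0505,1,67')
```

['0505']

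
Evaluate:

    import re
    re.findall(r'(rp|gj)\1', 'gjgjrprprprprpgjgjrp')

['gj', 'rp', 'rp', 'gj']

The backreference `\1` re-matches whatever the first group consumed, character for character.
Matches: at [0:4] match 'gjgj', group 1 = 'gj'; at [4:8] match 'rprp', group 1 = 'rp'; at [8:12] match 'rprp', group 1 = 'rp'; at [14:18] match 'gjgj', group 1 = 'gj'.
`findall` collects group 1 from each match (4 total).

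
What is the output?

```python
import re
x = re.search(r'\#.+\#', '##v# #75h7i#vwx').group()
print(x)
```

##v# #75h7i#

The match spans [0:12] → '##v# #75h7i#'.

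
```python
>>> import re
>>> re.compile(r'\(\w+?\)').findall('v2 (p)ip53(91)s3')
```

['(p)', '(91)']

Matches: at [3:6] → '(p)'; at [10:14] → '(91)'.
With no groups in the pattern, `findall` gives back each whole match — 2 here.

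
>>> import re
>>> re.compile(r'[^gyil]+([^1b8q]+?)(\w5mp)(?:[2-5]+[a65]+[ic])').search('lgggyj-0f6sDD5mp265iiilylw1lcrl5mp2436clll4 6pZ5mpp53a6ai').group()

'j-0f6sDD5mp265i'

The pattern matches one or more of any character except [gyil]; then one or more of any character except [1b8q] (lazy) (captured); then a word character, then the literal '5mp' (captured); then one or more of a character in [2-5], then one or more of one of [a65], then one of [ic] (non-capturing group).
Unlike `match`, `search` isn't anchored — it looks for the pattern anywhere in the string.
The match spans [5:20] → 'j-0f6sDD5mp265i'.
Captured: group 1 = 'D', group 2 = 'D5mp'.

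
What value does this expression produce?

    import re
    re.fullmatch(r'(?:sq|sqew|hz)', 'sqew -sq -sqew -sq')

None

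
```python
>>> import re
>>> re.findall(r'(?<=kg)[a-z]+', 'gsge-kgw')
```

Lookahead/lookbehind check context without consuming it, so the matched span excludes the asserted characters.
Scanning left to right: at [7:8] → 'w'.
No capturing groups, so `findall` returns the 1 full match string.

['w']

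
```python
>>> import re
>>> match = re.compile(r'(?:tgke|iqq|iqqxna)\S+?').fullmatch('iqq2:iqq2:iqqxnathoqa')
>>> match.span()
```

For `fullmatch`, every character of the input must be accounted for by the pattern.
The match spans [0:21] → 'iqq2:iqq2:iqqxnathoqa'.

(0, 21)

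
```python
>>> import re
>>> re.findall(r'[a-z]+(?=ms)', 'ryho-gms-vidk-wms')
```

Lookahead/lookbehind check context without consuming it, so the matched span excludes the asserted characters.
Matches: at [5:6] → 'g'; at [14:15] → 'w'.
`findall` yields the raw match text (2 of them) because the pattern has no groups.

['g', 'w']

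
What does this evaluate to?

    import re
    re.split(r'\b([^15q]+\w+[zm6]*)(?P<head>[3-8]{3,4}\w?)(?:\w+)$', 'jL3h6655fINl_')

Pattern: a word boundary (`\b`, zero-width); then one or more of any character except [15q], then one or more of a word character, then zero or more of one of [zm6] (captured); then 3 to 4 of a character in [3-8], then optionally a word character (captured as 'head'); then one or more of a word character (non-capturing group); then anchored at the end.
Matches to split on: at [0:13] → 'jL3h6655fINl_'.
With a capturing group present, the delimiter's captured portion is kept in the result list.

['', 'jL3h6', '655f', '']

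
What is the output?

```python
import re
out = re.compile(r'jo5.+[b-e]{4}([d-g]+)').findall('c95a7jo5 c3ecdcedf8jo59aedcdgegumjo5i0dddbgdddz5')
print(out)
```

['gddd']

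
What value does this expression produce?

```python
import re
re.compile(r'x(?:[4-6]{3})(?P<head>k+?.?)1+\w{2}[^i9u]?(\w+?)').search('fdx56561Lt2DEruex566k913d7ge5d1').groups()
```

The pattern matches a literal 'x'; then exactly 3 of a character in [4-6] (non-capturing group); then one or more of a literal 'k' (lazy), then optionally any character (captured as 'head'); then one or more of the literal '1', then exactly 2 of a word character, then optionally any character except [i9u]; then one or more of a word character (lazy) (captured).
A non-greedy quantifier consumes as few characters as it can — just enough that the remainder of the pattern still matches from where it stops; whatever follows it matches normally.
`re.search` scans for the first position where the pattern succeeds.
The match spans [16:27] → 'x566k913d7g'.
Captured: group 1 = 'k9', group 2 = 'g'.

('k9', 'g')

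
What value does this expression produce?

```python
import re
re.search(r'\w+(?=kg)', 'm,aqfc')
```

Lookahead/lookbehind check context without consuming it, so the matched span excludes the asserted characters.
`re.search` scans for the first position where the pattern succeeds.
Here the pattern never matches, so the call returns None.

None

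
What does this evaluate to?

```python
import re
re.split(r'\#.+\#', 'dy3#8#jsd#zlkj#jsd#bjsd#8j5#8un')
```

Each match becomes a cut point; 2 segments remain.

['dy3', '8un']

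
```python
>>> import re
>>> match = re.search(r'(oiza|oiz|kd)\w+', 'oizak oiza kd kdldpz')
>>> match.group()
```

'oizak'

The match spans [0:5] → 'oizak'.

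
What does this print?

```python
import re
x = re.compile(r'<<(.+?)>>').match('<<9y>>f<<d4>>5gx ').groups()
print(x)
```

('9y',)

With the lazy modifier that quantifier settles for the fewest repetitions that let the rest of the pattern succeed (the atoms after it are unaffected and can still be greedy).
`re.match` only tries the pattern at the start of the string.
The match spans [0:6] → '<<9y>>'.
Captured: group 1 = '9y'.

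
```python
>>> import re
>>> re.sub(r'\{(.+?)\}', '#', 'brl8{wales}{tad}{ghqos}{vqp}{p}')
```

'brl8#####'

Lazy quantifiers expand one character at a time until the remainder of the pattern can match.
Every occurrence is swapped for '#'.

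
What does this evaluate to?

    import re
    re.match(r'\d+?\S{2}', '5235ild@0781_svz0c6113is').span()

(0, 3)

The pattern matches one or more of a digit (lazy); then exactly 2 of a non-whitespace character.
The `?` after the quantifier makes it lazy — it takes as little as possible before letting the rest of the pattern try.
`re.match` only tries the pattern at the start of the string.
The match spans [0:3] → '523'.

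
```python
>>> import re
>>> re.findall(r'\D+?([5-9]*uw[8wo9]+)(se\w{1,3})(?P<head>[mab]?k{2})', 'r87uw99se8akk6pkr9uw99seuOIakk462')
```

[('87uw99', 'se8a', 'kk'), ('9uw99', 'seuOI', 'akk')]

This matches one or more of a non-digit (lazy); then zero or more of a character in [5-9], then the literal 'uw', then one or more of one of [8wo9] (captured); then the literal 'se', then 1 to 3 of a word character (captured); then optionally one of [mab], then exactly 2 of the literal 'k' (captured as 'head').
Walking the string: at [0:13] match 'r87uw99se8akk', groups = ('87uw99', 'se8a', 'kk'); at [14:30] match 'pkr9uw99seuOIakk', groups = ('9uw99', 'seuOI', 'akk').
With 3 capturing groups, `findall` returns a 3-tuple per match.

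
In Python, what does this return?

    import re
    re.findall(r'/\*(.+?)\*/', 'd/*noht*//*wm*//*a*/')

Matches: at [1:9] match '/*noht*/', group 1 = 'noht'; at [9:15] match '/*wm*/', group 1 = 'wm'; at [15:20] match '/*a*/', group 1 = 'a'.
Because there's exactly one group, `findall` drops the full match and keeps group 1 from each hit.

['noht', 'wm', 'a']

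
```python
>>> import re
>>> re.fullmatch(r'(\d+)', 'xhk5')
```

This matches one or more of a digit (captured).
`re.fullmatch` is like wrapping the pattern in `^…$` (in single-line mode).
Here there's no way to consume every character, so the call returns None.

None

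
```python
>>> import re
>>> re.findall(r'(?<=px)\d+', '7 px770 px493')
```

['770', '493']

The `(?=…)`/`(?<=…)` assertion just peeks at neighbouring text; it doesn't advance the match position.
Matches: at [4:7] → '770'; at [10:13] → '493'.
Since nothing is captured, `findall` lists the 2 matched substrings directly.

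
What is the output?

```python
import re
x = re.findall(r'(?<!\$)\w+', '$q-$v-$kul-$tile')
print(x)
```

['ul', 'ile']

The negative lookaround is zero-width — it rules out positions where the adjacent text would match, without consuming anything.
Since nothing is captured, `findall` lists the 2 matched substrings directly.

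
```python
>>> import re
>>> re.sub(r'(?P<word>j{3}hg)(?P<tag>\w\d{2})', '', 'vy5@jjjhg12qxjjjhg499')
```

The pattern matches exactly 3 of a literal 'j', then the literal 'hg' (captured as 'word'); then a word character, then exactly 2 of a digit (captured as 'tag').
Matches: at [13:21] → 'jjjhg499'.
Each match is replaced by ''.

'vy5@jjjhg12qx'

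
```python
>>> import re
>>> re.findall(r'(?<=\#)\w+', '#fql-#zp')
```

Lookahead/lookbehind check context without consuming it, so the matched span excludes the asserted characters.
No capturing groups, so `findall` returns the 2 full match strings.

['fql', 'zp']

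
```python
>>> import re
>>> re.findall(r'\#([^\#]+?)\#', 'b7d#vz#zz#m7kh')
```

One capturing group, so `findall` returns just the captured substring from the one match — 1 in all.

['vz']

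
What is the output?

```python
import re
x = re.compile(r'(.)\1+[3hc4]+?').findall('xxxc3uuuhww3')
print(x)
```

['x', 'u', 'w']

After group 1 captures some text, `\1` only succeeds where that same text appears again.
Walking the string: at [0:4] match 'xxxc', group 1 = 'x'; at [5:9] match 'uuuh', group 1 = 'u'; at [9:12] match 'ww3', group 1 = 'w'.
Because there's exactly one group, `findall` drops the full match and keeps group 1 from each hit.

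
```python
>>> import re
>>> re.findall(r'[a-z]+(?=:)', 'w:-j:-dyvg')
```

['w', 'j']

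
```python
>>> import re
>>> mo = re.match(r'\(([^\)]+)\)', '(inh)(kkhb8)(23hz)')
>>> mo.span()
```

`re.match` only tries the pattern at the start of the string.
The match spans [0:5] → '(inh)'.
Captured: group 1 = 'inh'.

(0, 5)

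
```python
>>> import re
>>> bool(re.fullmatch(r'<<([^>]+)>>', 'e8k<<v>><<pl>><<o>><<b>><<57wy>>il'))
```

False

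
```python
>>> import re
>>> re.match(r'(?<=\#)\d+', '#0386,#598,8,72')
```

None

The `(?=…)`/`(?<=…)` assertion just peeks at neighbouring text; it doesn't advance the match position.
With `match`, the pattern is implicitly anchored at the beginning.
Here position 0 doesn't satisfy it, so the call returns None.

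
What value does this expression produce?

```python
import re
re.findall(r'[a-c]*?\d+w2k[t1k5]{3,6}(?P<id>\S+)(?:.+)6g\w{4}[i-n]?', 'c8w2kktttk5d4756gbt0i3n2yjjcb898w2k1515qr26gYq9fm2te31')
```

['d4756gbt0i3n2yjjcb898w2k1515qr']

This matches zero or more of a character in [a-c] (lazy); then one or more of a digit, then the literal 'w2k', then 3 to 6 of one of [t1k5]; then one or more of a non-whitespace character (captured as 'id'); then one or more of any character (non-capturing group); then the literal '6g', then exactly 4 of a word character, then optionally a character in [i-n].
One capturing group, so `findall` returns just the captured substring from the one match — 1 in all.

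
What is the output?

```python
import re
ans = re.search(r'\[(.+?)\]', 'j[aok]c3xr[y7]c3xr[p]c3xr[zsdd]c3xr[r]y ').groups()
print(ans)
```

With the lazy modifier that quantifier settles for the fewest repetitions that let the rest of the pattern succeed (the atoms after it are unaffected and can still be greedy).
`re.search` scans for the first position where the pattern succeeds.
The match spans [1:6] → '[aok]'.
Captured: group 1 = 'aok'.

('aok',)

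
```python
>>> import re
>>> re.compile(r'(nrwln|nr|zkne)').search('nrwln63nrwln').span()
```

(0, 5)

Alternation isn't longest-match — the leftmost alternative that fits at this position is chosen.
The match spans [0:5] → 'nrwln'.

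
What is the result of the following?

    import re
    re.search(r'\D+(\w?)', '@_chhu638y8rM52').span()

(0, 7)

The pattern matches one or more of a non-digit; then optionally a word character (captured).
`re.search` tries every starting position until one works.
The match spans [0:7] → '@_chhu6'.
Captured: group 1 = '6'.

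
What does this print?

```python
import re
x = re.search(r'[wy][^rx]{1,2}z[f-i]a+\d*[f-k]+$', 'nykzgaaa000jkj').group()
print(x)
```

Pattern: one of [wy], then 1 to 2 of any character except [rx], then the literal 'z'; then a character in [f-i], then one or more of a literal 'a', then zero or more of a digit; then one or more of a character in [f-k]; then anchored at the end.
The match spans [1:14] → 'ykzgaaa000jkj'.

ykzgaaa000jkj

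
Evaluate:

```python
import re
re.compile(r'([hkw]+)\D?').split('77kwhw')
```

['77', 'kwhw', '']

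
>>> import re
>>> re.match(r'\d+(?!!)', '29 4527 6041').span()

(0, 2)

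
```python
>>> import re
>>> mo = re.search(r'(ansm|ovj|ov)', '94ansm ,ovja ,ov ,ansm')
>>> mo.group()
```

The match spans [2:6] → 'ansm'.

'ansm'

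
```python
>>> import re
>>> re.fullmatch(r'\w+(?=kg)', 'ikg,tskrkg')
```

The `(?=…)`/`(?<=…)` assertion just peeks at neighbouring text; it doesn't advance the match position.
`re.fullmatch` requires the pattern to consume the entire string.
Here there's no way to consume every character, so the call returns None.

None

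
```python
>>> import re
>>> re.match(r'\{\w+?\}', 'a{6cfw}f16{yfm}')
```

With `match`, the pattern is implicitly anchored at the beginning.
Here the pattern fails at index 0, so the call returns None.

None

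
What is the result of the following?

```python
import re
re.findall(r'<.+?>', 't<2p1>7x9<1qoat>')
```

['<2p1>', '<1qoat>']

A non-greedy quantifier consumes as few characters as it can — just enough that the remainder of the pattern still matches from where it stops; whatever follows it matches normally.
Walking the string: at [1:6] → '<2p1>'; at [9:16] → '<1qoat>'.
No capturing groups, so `findall` returns the 2 full match strings.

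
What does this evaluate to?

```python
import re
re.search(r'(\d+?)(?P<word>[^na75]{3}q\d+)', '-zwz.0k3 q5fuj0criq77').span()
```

The match spans [5:11] → '0k3 q5'.

(5, 11)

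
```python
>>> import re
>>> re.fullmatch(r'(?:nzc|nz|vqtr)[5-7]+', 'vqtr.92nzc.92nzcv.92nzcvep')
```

For `fullmatch`, every character of the input must be accounted for by the pattern.
Here the pattern can't cover the whole string, so the call returns None.

None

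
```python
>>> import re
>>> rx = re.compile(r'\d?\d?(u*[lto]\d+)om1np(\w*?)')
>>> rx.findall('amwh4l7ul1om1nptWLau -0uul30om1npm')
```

[('ul1', ''), ('uul30', '')]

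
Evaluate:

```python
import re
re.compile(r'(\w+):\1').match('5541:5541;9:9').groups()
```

('5541',)

`\1` has to match the exact text group 1 already captured.
`re.match` won't scan ahead — the pattern has to work from the very first character.
The match spans [0:9] → '5541:5541'.
Captured: group 1 = '5541'.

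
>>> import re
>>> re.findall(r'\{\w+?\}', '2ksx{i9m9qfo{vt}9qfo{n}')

['{vt}', '{n}']

Matches: at [12:16] → '{vt}'; at [20:23] → '{n}'.
`findall` yields the raw match text (2 of them) because the pattern has no groups.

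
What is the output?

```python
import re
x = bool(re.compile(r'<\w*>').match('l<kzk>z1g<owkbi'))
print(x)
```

False

`re.match` won't scan ahead — the pattern has to work from the very first character.
Here the pattern fails at index 0, so the call returns None, and `bool(None)` is False.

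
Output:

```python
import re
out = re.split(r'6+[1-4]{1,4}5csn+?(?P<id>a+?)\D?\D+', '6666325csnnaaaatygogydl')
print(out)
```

['', 'a', '']

The pattern matches one or more of a literal '6', then 1 to 4 of a character in [1-4], then the literal '5cs'; then one or more of a literal 'n' (lazy); then one or more of a literal 'a' (lazy) (captured as 'id'); then optionally a non-digit, then one or more of a non-digit.
`re.split` interleaves the captured-group text with the surrounding fragments.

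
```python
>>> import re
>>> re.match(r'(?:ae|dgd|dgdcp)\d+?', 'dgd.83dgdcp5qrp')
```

None

With `match`, the pattern is implicitly anchored at the beginning.
Here the pattern fails at index 0, so the call returns None.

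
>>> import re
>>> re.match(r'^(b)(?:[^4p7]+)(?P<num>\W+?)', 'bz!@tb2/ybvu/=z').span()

(0, 14)

The pattern matches anchored at the start of the string; then a literal 'b' (captured); then one or more of any character except [4p7] (non-capturing group); then one or more of a non-word character (lazy) (captured as 'num').
`re.match` only tries the pattern at the start of the string.
The match spans [0:14] → 'bz!@tb2/ybvu/='.
Captured: group 1 = 'b', group 2 = '='.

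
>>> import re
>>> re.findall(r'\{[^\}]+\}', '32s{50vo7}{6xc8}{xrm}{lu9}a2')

Scanning left to right: at [3:10] → '{50vo7}'; at [10:16] → '{6xc8}'; at [16:21] → '{xrm}'; at [21:26] → '{lu9}'.
Since nothing is captured, `findall` lists the 4 matched substrings directly.

['{50vo7}', '{6xc8}', '{xrm}', '{lu9}']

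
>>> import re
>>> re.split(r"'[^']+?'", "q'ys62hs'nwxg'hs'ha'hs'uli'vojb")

['q', 'nwxg', 'ha', "uli'vojb"]

Matches to split on: at [1:9] → "'ys62hs'"; at [13:17] → "'hs'"; at [19:23] → "'hs'".
`split` removes every match and returns the 4 fragments in between.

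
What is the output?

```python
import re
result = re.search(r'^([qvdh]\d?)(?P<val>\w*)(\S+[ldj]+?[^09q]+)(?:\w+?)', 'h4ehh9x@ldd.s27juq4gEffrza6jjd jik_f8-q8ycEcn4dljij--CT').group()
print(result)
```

h4ehh9x@ldd.s27juq4gEffrza6jjd jik_f8-q

The pattern matches anchored at the start of the string; then one of [qvdh], then optionally a digit (captured); then zero or more of a word character (captured as 'val'); then one or more of a non-whitespace character, then one or more of one of [ldj] (lazy), then one or more of any character except [09q] (captured); then one or more of a word character (lazy) (non-capturing group).
A non-greedy quantifier consumes as few characters as it can — just enough that the remainder of the pattern still matches from where it stops; whatever follows it matches normally.
`search` walks the string left to right and returns the first match it finds.
The match spans [0:39] → 'h4ehh9x@ldd.s27juq4gEffrza6jjd jik_f8-q'.
Captured: group 1 = 'h4', group 2 = 'ehh9x', group 3 = '@ldd.s27juq4gEffrza6jjd jik_f8-'.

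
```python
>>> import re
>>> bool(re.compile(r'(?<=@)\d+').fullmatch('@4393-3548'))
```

False

`re.fullmatch` is like wrapping the pattern in `^…$` (in single-line mode).
Here the string isn't matched end-to-end, so the call returns None, and `bool(None)` is False.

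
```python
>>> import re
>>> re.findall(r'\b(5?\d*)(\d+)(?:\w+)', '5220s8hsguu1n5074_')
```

Pattern: a word boundary (`\b`, zero-width); then optionally a literal '5', then zero or more of a digit (captured); then one or more of a digit (captured); then one or more of a word character (non-capturing group).
Scanning left to right: at [0:18] match '5220s8hsguu1n5074_', groups = ('522', '0').
`findall` packs the 2 group values into a tuple for every match.

[('522', '0')]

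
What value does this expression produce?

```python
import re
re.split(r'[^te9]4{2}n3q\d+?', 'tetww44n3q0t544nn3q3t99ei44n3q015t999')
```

Lazy quantifiers expand one character at a time until the remainder of the pattern can match.
Splitting on the pattern gives 3 pieces.

['tetw', 't544nn3q3t99e', '15t999']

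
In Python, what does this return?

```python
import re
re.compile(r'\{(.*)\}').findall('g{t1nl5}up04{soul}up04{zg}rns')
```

['t1nl5}up04{soul}up04{zg']

Matches: at [1:26] match '{t1nl5}up04{soul}up04{zg}', group 1 = 't1nl5}up04{soul}up04{zg'.
`findall` collects group 1 from the one match (1 total).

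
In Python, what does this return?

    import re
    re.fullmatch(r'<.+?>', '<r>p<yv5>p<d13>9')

None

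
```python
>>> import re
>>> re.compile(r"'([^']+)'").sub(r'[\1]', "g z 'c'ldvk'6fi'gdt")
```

'g z [c]ldvk[6fi]gdt'

Matches: at [4:7] → "'c'"; at [11:16] → "'6fi'".
The replacement refers to a captured group, so each match is rewritten using its own captured text.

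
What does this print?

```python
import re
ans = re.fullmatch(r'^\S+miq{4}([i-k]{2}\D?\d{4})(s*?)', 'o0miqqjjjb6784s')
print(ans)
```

Pattern: anchored at the start of the string; then one or more of a non-whitespace character, then the literal 'mi', then exactly 4 of a literal 'q'; then exactly 2 of a character in [i-k], then optionally a non-digit, then exactly 4 of a digit (captured); then zero or more of a literal 's' (lazy) (captured).
`re.fullmatch` requires the pattern to consume the entire string.
Here there's no way to consume every character, so the call returns None.

None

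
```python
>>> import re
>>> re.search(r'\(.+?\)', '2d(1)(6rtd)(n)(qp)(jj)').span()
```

Lazy quantifiers expand one character at a time until the remainder of the pattern can match.
`search` walks the string left to right and returns the first match it finds.
The match spans [2:5] → '(1)'.

(2, 5)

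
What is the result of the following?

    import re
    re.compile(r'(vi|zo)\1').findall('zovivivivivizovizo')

A backreference is literal: `\1` must see the identical characters the first group matched.
`findall` collects group 1 from each match (2 total).

['vi', 'vi']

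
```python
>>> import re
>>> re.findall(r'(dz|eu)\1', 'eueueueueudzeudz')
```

['eu', 'eu']

`\1` is not a pattern — it's the concrete string captured by group 1, re-applied verbatim.
Walking the string: at [0:4] match 'eueu', group 1 = 'eu'; at [4:8] match 'eueu', group 1 = 'eu'.
One capturing group, so `findall` returns just the captured substring from each match — 2 in all.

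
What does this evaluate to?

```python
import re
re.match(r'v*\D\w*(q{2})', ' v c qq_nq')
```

Pattern: zero or more of a literal 'v', then a non-digit, then zero or more of a word character; then exactly 2 of a literal 'q' (captured).
`re.match` only tries the pattern at the start of the string.
Here the pattern fails at index 0, so the call returns None.

None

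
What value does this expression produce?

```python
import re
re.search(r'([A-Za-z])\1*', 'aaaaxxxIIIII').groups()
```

('a',)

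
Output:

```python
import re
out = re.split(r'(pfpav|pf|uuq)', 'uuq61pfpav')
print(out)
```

['', 'uuq', '61', 'pfpav', '']

Alternation isn't longest-match — the leftmost alternative that fits at this position is chosen.
With a capturing group present, the delimiter's captured portion is kept in the result list.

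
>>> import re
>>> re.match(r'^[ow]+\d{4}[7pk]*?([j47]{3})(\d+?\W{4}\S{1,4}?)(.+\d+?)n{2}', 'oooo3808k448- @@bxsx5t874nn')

None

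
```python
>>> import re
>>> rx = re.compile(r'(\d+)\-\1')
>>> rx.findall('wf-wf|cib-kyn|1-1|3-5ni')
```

`\1` is not a pattern — it's the concrete string captured by group 1, re-applied verbatim.
`findall` collects group 1 from the one match (1 total).

['1']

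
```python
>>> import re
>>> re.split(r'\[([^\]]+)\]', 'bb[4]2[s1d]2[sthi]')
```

Matches to split on: at [2:5] → '[4]'; at [6:11] → '[s1d]'; at [12:18] → '[sthi]'.
Because the pattern has a capturing group, `split` also inserts each captured text between the pieces.

['bb', '4', '2', 's1d', '2', 'sthi', '']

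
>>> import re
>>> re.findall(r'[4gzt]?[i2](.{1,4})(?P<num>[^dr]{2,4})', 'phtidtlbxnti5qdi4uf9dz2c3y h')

[('dtlb', 'xnti'), ('4u', 'f9'), ('c3y', ' h')]

This matches optionally one of [4gzt], then one of [i2]; then 1 to 4 of any character (captured); then 2 to 4 of any character except [dr] (captured as 'num').
Scanning left to right: at [2:12] match 'tidtlbxnti', groups = ('dtlb', 'xnti'); at [15:20] match 'i4uf9', groups = ('4u', 'f9'); at [21:28] match 'z2c3y h', groups = ('c3y', ' h').
Multiple groups make `findall` return tuples — one 2-tuple for each match.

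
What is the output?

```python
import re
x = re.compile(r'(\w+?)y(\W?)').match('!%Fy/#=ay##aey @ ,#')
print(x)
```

None

Pattern: one or more of a word character (lazy) (captured); then a literal 'y'; then optionally a non-word character (captured).
`re.match` won't scan ahead — the pattern has to work from the very first character.
Here the string doesn't start with a match, so the call returns None.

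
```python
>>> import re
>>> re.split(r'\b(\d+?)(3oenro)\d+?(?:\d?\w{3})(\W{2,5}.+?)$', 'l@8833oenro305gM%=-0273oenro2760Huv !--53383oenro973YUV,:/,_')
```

The pattern matches a word boundary (`\b`, zero-width); then one or more of a digit (lazy) (captured); then the literal '3oe', then the literal 'nro' (captured); then one or more of a digit (lazy); then optionally a digit, then exactly 3 of a word character (non-capturing group); then 2 to 5 of a non-word character, then one or more of any character (lazy) (captured); then anchored at the end.
Matches to split on: at [2:60] → '8833oenro305gM%=-0273oenro2760Huv !--53383oenro973YUV,:/,_'.
`re.split` interleaves the captured-group text with the surrounding fragments.

['l@', '883', '3oenro', '%=-0273oenro2760Huv !--53383oenro973YUV,:/,_', '']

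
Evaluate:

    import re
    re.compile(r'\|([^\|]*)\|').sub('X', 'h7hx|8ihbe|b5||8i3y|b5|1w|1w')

'h7hxXb5X8i3yX1w|1w'

Matches: at [4:11] → '|8ihbe|'; at [13:15] → '||'; at [19:23] → '|b5|'.
`sub` substitutes 'X' at each match site.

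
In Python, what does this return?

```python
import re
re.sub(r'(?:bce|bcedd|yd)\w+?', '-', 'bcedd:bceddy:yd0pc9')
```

`|` is ordered: at each position the engine commits to the first alternative that works.
Every occurrence is swapped for '-'.

'-d:-dy:-pc9'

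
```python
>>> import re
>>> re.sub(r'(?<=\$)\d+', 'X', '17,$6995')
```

'17,$X'

Lookahead/lookbehind check context without consuming it, so the matched span excludes the asserted characters.
Matches: at [4:8] → '6995'.
`sub` substitutes 'X' at each match site.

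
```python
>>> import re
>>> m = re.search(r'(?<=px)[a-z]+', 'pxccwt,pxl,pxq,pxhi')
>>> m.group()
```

The positive lookaround only admits positions where the adjacent text matches; those characters stay outside the span.
Unlike `match`, `search` isn't anchored — it looks for the pattern anywhere in the string.
The match spans [2:6] → 'ccwt'.

'ccwt'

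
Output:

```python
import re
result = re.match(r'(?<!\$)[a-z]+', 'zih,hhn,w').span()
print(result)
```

`re.match` won't scan ahead — the pattern has to work from the very first character.
The match spans [0:3] → 'zih'.

(0, 3)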